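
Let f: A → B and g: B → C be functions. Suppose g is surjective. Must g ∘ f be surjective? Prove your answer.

not surjective

No. Take A = {1}, B = C = {1, 2, 3}, f(1) = 1, and g = identity (surjective).
Then (g ∘ f)(1) = 1, and 3 ∈ C has no preimage under g ∘ f, so g ∘ f is not surjective.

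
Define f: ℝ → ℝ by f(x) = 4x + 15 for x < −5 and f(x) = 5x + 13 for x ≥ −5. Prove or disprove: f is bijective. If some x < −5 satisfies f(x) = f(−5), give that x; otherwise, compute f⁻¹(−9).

-27/4

Both pieces are strictly increasing (slopes 4 and 5), so each is injective on its own interval.
The left piece maps (−∞, −5) onto (−∞, −5); the right piece maps [−5, ∞) onto [−12, ∞).
These images overlap. In particular f(−5) = −12 (right piece), and solving 4x + 15 = −12 on the left piece gives x = −27/4 < −5.
So f(−27/4) = f(−5) with −27/4 ≠ −5, and f is not injective, hence not bijective. This x = −27/4 is the requested value below −5.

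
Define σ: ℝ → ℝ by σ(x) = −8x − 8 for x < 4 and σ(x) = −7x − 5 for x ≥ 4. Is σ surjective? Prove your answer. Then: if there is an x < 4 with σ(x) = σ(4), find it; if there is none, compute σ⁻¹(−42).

25/8

Both pieces are strictly decreasing (slopes −8 and −7), so each is injective on its own interval.
The left piece maps (−∞, 4) onto (−40, ∞); the right piece maps [4, ∞) onto (−∞, −33].
The union (−40, ∞) ∪ (−∞, −33] covers ℝ, so σ is surjective.
For the follow-up: the images overlap, so an x < 4 with σ(x) = σ(4) exists. σ(4) = −33; solving −8x − 8 = −33 for x < 4 gives x = (−33 + 8)/(−8) = 25/8.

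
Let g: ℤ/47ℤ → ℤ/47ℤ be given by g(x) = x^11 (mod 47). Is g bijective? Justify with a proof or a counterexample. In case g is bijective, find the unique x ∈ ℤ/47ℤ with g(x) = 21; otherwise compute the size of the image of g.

Since 47 is prime, the nonzero elements of ℤ/47ℤ form a cyclic group of order 46.
As gcd(11, 46) = 1, raising to the 11th power is a bijection on this group: if s^11 ≡ t^11 then (st^{−1})^11 = 1, and the only element of order dividing gcd(11, 46) = 1 is 1, so s = t.
With g(0) = 0 this makes g injective on all of ℤ/47ℤ, hence bijective (finite equal-size domain and codomain). In particular g is bijective.
Since g is bijective, we find the preimage of 21. The inverse of x ↦ x^11 on (ℤ/47ℤ)^× is x ↦ x^21, because 11·21 = 231 = 5·46 + 1 ≡ 1 (mod 46) and x^{46} = 1 for x ≠ 0 (Fermat). So g⁻¹(21) = 21^21 mod 47.
Repeated squaring mod 47: 21^1 ≡ 21, 21^2 ≡ 21² = 441 ≡ 18, 21^4 ≡ 18² = 324 ≡ 42, 21^8 ≡ 42² = 1764 ≡ 25, 21^16 ≡ 25² = 625 ≡ 14. Since 21 = 16 + 4 + 1, 21^21 ≡ 14·42·21: 14·42 = 588 ≡ 24, then 24·21 = 504 ≡ 34. So 21^21 ≡ 34 (mod 47).
Hence g⁻¹(21) = 34.

34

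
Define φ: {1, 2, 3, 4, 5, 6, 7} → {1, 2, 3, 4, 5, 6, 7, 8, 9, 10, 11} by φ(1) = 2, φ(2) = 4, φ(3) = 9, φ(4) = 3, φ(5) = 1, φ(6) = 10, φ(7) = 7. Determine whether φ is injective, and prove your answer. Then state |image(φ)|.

7

The values φ(1), …, φ(7) are 2, 4, 9, 3, 1, 10, 7 — all distinct.
So φ(s) = φ(t) only when s = t, and φ is injective.
The image of φ is {1, 2, 3, 4, 7, 9, 10}, which has 7 elements.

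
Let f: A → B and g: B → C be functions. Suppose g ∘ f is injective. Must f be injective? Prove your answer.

Suppose f(u) = f(v). Applying g: (g ∘ f)(u) = (g ∘ f)(v). Since g ∘ f is injective, u = v. Thus f is injective.

injective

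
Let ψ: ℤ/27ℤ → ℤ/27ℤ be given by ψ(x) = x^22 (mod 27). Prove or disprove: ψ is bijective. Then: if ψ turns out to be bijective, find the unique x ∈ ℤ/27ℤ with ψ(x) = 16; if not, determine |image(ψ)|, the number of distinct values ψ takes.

10

ψ(0) = 0^22 = 0.
ψ(3): Repeated squaring mod 27: 3^1 ≡ 3, 3^2 ≡ 3² = 9, 3^4 ≡ 9² = 81 ≡ 0, 3^8 ≡ 0² = 0, 3^16 ≡ 0² = 0. Since 22 = 16 + 4 + 2, 3^22 ≡ 0·0·9: 0·0 = 0, then 0·9 = 0. So 3^22 ≡ 0 (mod 27).
So ψ(0) = ψ(3) = 0 while 0 ≠ 3, therefore ψ is not injective, hence not bijective.
Since ψ is not bijective, we determine |image(ψ)|. Computing x^22 mod 27 for each x (by repeated squaring, reducing mod 27 at every step), the values ψ(0), ψ(1), …, ψ(26) are: 0, 1, 16, 0, 13, 4, 0, 25, 19, 0, 10, 7, 0, 22, 22, 0, 7, 10, 0, 19, 25, 0, 4, 13, 0, 16, 1.
The distinct values are {0, 1, 4, 7, 10, 13, 16, 19, 22, 25}; there are 10 of them.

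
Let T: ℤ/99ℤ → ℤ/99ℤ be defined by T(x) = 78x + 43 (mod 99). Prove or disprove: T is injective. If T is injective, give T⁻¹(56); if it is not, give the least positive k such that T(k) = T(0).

33

Recall that injectivity means: for all x_1, x_2 in the domain, T(x_1) = T(x_2) implies x_1 = x_2.
We have gcd(78, 99) = 3 > 1. Taking x_1 = 0 and x_2 = 33: T(0) = 43 and T(33) = 78·33 + 43 = 2617 ≡ 43 (mod 99).
So T(0) = T(33) while 0 ≠ 33, thus T is not injective.
Since T is not injective, we find the least positive k with T(k) = T(0): this means 78k ≡ 0 (mod 99), i.e. 99 ∣ 78k. Since gcd(78, 99) = 3, dividing through by 3 this holds exactly when 33 ∣ 26k, and as gcd(26, 33) = 1, exactly when 33 ∣ k.
The smallest positive such k is 33.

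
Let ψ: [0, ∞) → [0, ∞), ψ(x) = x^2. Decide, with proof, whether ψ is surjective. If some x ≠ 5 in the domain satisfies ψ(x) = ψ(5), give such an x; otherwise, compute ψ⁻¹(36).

For any y ∈ [0, ∞), x = y^{1/2} ∈ [0, ∞) gives ψ(x) = y, so ψ is surjective.
Since x ↦ x^2 is strictly increasing on [0, ∞), it is injective there, so no x ≠ 5 in the domain has ψ(x) = ψ(5). We therefore compute ψ⁻¹(36) = 36^{1/2} = 6 (indeed 6^2 = 36).

6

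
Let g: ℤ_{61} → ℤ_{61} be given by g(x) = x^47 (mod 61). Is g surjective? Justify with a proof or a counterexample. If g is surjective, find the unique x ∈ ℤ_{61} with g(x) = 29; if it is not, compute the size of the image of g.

Since 61 is prime, the nonzero elements of ℤ_{61} form a cyclic group of order 60.
As gcd(47, 60) = 1, raising to the 47th power is a bijection on this group: if s^47 ≡ t^47 then (st^{−1})^47 = 1, and the only element of order dividing gcd(47, 60) = 1 is 1, so s = t.
With g(0) = 0 this makes g injective on all of ℤ_{61}, hence bijective (finite equal-size domain and codomain). In particular g is surjective.
Since g is surjective, we find the preimage of 29. The inverse of x ↦ x^47 on (ℤ_{61})^× is x ↦ x^23, because 47·23 = 1081 = 18·60 + 1 ≡ 1 (mod 60) and x^{60} = 1 for x ≠ 0 (Fermat). So g⁻¹(29) = 29^23 mod 61.
Repeated squaring mod 61: 29^1 ≡ 29, 29^2 ≡ 29² = 841 ≡ 48, 29^4 ≡ 48² = 2304 ≡ 47, 29^8 ≡ 47² = 2209 ≡ 13, 29^16 ≡ 13² = 169 ≡ 47. Since 23 = 16 + 4 + 2 + 1, 29^23 ≡ 47·47·48·29: 47·47 = 2209 ≡ 13, then 13·48 = 624 ≡ 14, then 14·29 = 406 ≡ 40. So 29^23 ≡ 40 (mod 61).
Hence g⁻¹(29) = 40.

40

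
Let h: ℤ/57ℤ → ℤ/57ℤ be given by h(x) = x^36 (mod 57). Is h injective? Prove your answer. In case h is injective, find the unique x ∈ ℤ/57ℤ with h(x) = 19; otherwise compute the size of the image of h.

4

h(1) = 1^36 = 1.
h(2): Repeated squaring mod 57: 2^1 ≡ 2, 2^2 ≡ 2² = 4, 2^4 ≡ 4² = 16, 2^8 ≡ 16² = 256 ≡ 28, 2^16 ≡ 28² = 784 ≡ 43, 2^32 ≡ 43² = 1849 ≡ 25. Since 36 = 32 + 4, 2^36 ≡ 25·16: 25·16 = 400 ≡ 1. So 2^36 ≡ 1 (mod 57).
So h(1) = h(2) = 1 while 1 ≠ 2, therefore h is not injective.
Since h is not injective, we determine |image(h)|. Computing x^36 mod 57 for each x (by repeated squaring, reducing mod 57 at every step), the values h(0), h(1), …, h(56) are: 0, 1, 1, 39, 1, 1, 39, 1, 1, 39, 1, 1, 39, 1, 1, 39, 1, 1, 39, 19, 1, 39, 1, 1, 39, 1, 1, 39, 1, 1, 39, 1, 1, 39, 1, 1, 39, 1, 19, 39, 1, 1, 39, 1, 1, 39, 1, 1, 39, 1, 1, 39, 1, 1, 39, 1, 1.
The distinct values are {0, 1, 19, 39}; there are 4 of them.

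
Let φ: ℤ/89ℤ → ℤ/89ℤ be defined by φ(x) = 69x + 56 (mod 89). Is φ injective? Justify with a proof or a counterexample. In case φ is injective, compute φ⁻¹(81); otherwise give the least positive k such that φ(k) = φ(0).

21

Suppose φ(u) = φ(v) in ℤ/89ℤ. Then 69u + 56 ≡ 69v + 56 (mod 89), thus 69(u − v) ≡ 0 (mod 89).
Since gcd(69, 89) = 1, 69 is invertible modulo 89, so u − v ≡ 0 (mod 89), i.e. u = v.
Hence φ is injective.
We now compute 69⁻¹ mod 89 explicitly. Euclid's algorithm: 89 = 1·69 + 20, 69 = 3·20 + 9, 20 = 2·9 + 2, 9 = 4·2 + 1; back-substituting gives 1 = 40·69 − 31·89, so 69⁻¹ ≡ 40 (mod 89).
Since φ is injective, we find φ⁻¹(81): we need 69x ≡ 81 − 56 ≡ 25 (mod 89). Using 69⁻¹ = 40: x ≡ 40·25 = 1000 = 11·89 + 21, so x = 21.
Check: φ(21) = 69·21 + 56 = 1505 = 16·89 + 81 ≡ 81 (mod 89).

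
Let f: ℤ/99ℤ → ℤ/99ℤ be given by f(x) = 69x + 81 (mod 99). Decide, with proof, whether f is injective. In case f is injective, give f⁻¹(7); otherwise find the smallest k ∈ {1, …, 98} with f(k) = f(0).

33

We have gcd(69, 99) = 3 > 1. Taking u = 0 and v = 33: f(0) = 81 and f(33) = 69·33 + 81 = 2358 ≡ 81 (mod 99).
So f(0) = f(33) while 0 ≠ 33, therefore f is not injective.
Since f is not injective, we find the least positive k with f(k) = f(0): this means 69k ≡ 0 (mod 99), i.e. 99 ∣ 69k. Since gcd(69, 99) = 3, dividing through by 3 this holds exactly when 33 ∣ 23k, and as gcd(23, 33) = 1, exactly when 33 ∣ k.
The smallest positive such k is 33.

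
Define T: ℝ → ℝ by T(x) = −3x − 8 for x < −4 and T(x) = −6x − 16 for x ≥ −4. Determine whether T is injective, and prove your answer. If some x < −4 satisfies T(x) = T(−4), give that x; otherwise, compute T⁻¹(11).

-16/3

Both pieces are strictly decreasing (slopes −3 and −6), so each is injective on its own interval.
The left piece maps (−∞, −4) onto (4, ∞); the right piece maps [−4, ∞) onto (−∞, 8].
These images overlap. In particular T(−4) = 8 (right piece), and solving −3x − 8 = 8 on the left piece gives x = −16/3 < −4.
So T(−16/3) = T(−4) with −16/3 ≠ −4, and T is not injective. This x = −16/3 is the requested value below −4.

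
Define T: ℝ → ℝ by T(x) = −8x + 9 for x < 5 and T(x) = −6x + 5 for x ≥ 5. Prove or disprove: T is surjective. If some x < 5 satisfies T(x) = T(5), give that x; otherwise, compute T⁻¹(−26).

17/4

Both pieces are strictly decreasing (slopes −8 and −6), so each is injective on its own interval.
The left piece maps (−∞, 5) onto (−31, ∞); the right piece maps [5, ∞) onto (−∞, −25].
The union (−31, ∞) ∪ (−∞, −25] covers ℝ, so T is surjective.
For the follow-up: the images overlap, so an x < 5 with T(x) = T(5) exists. T(5) = −25; solving −8x + 9 = −25 for x < 5 gives x = (−25 − 9)/(−8) = 17/4.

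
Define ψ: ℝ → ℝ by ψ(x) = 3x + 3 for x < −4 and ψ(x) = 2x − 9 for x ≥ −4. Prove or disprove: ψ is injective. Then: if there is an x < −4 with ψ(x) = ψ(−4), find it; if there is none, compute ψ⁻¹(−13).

-20/3

Both pieces are strictly increasing (slopes 3 and 2), so each is injective on its own interval.
The left piece maps (−∞, −4) onto (−∞, −9); the right piece maps [−4, ∞) onto [−17, ∞).
These images overlap. In particular ψ(−4) = −17 (right piece), and solving 3x + 3 = −17 on the left piece gives x = −20/3 < −4.
So ψ(−20/3) = ψ(−4) with −20/3 ≠ −4, and ψ is not injective. This x = −20/3 is the requested value below −4.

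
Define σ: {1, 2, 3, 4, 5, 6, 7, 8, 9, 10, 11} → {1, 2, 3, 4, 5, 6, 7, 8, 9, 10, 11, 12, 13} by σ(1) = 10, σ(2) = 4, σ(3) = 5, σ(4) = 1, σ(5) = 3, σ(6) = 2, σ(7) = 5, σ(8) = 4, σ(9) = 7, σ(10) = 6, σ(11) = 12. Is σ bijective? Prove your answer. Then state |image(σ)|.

9

σ(3) = 5 = σ(7) with 3 ≠ 7, so σ is not injective, hence not bijective.
The image of σ is {1, 2, 3, 4, 5, 6, 7, 10, 12}, which has 9 elements.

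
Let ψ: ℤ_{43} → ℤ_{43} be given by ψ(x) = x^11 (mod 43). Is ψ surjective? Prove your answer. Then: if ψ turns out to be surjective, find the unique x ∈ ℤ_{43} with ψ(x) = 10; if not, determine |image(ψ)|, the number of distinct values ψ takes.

Since 43 is prime, the nonzero elements of ℤ_{43} form a cyclic group of order 42.
As gcd(11, 42) = 1, raising to the 11th power is a bijection on this group: if u^11 ≡ v^11 then (uv^{−1})^11 = 1, and the only element of order dividing gcd(11, 42) = 1 is 1, so u = v.
With ψ(0) = 0 this makes ψ injective on all of ℤ_{43}, hence bijective (finite equal-size domain and codomain). In particular ψ is surjective.
Since ψ is surjective, we find the preimage of 10. The inverse of x ↦ x^11 on (ℤ_{43})^× is x ↦ x^23, because 11·23 = 253 = 6·42 + 1 ≡ 1 (mod 42) and x^{42} = 1 for x ≠ 0 (Fermat). So ψ⁻¹(10) = 10^23 mod 43.
Repeated squaring mod 43: 10^1 ≡ 10, 10^2 ≡ 10² = 100 ≡ 14, 10^4 ≡ 14² = 196 ≡ 24, 10^8 ≡ 24² = 576 ≡ 17, 10^16 ≡ 17² = 289 ≡ 31. Since 23 = 16 + 4 + 2 + 1, 10^23 ≡ 31·24·14·10: 31·24 = 744 ≡ 13, then 13·14 = 182 ≡ 10, then 10·10 = 100 ≡ 14. So 10^23 ≡ 14 (mod 43).
Hence ψ⁻¹(10) = 14.

14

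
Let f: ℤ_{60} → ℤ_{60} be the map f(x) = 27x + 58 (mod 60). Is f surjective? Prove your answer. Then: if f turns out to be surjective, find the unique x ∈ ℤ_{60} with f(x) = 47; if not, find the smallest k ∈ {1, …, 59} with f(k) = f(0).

Since gcd(27, 60) = 3, we have 27x ≡ 0 (mod 3) for all x, so f(x) ≡ 1 (mod 3).
But 0 ≢ 1 (mod 3), so 0 ∈ ℤ_{60} has no preimage. Therefore f is not surjective.
Since f is not surjective, we find the least positive k with f(k) = f(0): this means 27k ≡ 0 (mod 60), i.e. 60 ∣ 27k. Since gcd(27, 60) = 3, dividing through by 3 this holds exactly when 20 ∣ 9k, and as gcd(9, 20) = 1, exactly when 20 ∣ k.
The smallest positive such k is 20.

20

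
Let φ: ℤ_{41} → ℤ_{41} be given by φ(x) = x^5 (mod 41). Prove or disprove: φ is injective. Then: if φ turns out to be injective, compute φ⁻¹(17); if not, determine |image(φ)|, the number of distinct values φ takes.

φ(3): Repeated squaring mod 41: 3^1 ≡ 3, 3^2 ≡ 3² = 9, 3^4 ≡ 9² = 81 ≡ 40. Since 5 = 4 + 1, 3^5 ≡ 40·3: 40·3 = 120 ≡ 38. So 3^5 ≡ 38 (mod 41).
φ(7): Repeated squaring mod 41: 7^1 ≡ 7, 7^2 ≡ 7² = 49 ≡ 8, 7^4 ≡ 8² = 64 ≡ 23. Since 5 = 4 + 1, 7^5 ≡ 23·7: 23·7 = 161 ≡ 38. So 7^5 ≡ 38 (mod 41).
So φ(3) = φ(7) = 38 while 3 ≠ 7, so φ is not injective.
Since φ is not injective, we determine |image(φ)|. Computing x^5 mod 41 for each x (by repeated squaring, reducing mod 41 at every step), the values φ(0), φ(1), …, φ(40) are: 0, 1, 32, 38, 40, 9, 27, 38, 9, 9, 1, 3, 3, 38, 27, 14, 1, 27, 1, 27, 32, 9, 14, 40, 14, 40, 27, 14, 3, 38, 38, 40, 32, 32, 3, 14, 32, 1, 3, 9, 40.
The distinct values are {0, 1, 3, 9, 14, 27, 32, 38, 40}; there are 9 of them.

9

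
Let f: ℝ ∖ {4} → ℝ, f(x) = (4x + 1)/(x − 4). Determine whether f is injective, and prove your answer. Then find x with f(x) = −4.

15/8

Suppose f(a) = f(b). Cross-multiplying: (4a + 1)(b − 4) = (4b + 1)(a − 4).
Expanding both sides and cancelling the symmetric terms leaves −17·(a − b) = 0. Since −17 ≠ 0, a = b. Thus f is injective.
Solving f(x) = −4: cross-multiplying gives 4x + 1 = −4(x − 4), which rearranges to 8x = 15, so x = 15/8.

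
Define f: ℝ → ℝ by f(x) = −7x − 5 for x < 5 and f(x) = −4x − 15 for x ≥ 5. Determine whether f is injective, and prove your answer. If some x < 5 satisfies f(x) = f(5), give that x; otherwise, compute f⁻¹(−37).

Both pieces are strictly decreasing (slopes −7 and −4), so each is injective on its own interval.
The left piece maps (−∞, 5) onto (−40, ∞); the right piece maps [5, ∞) onto (−∞, −35].
These images overlap. In particular f(5) = −35 (right piece), and solving −7x − 5 = −35 on the left piece gives x = 30/7 < 5.
So f(30/7) = f(5) with 30/7 ≠ 5, and f is not injective. This x = 30/7 is the requested value below 5.

30/7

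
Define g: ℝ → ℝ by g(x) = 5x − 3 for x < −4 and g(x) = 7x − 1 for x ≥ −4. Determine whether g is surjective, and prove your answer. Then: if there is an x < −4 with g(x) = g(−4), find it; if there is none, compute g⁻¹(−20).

Both pieces are strictly increasing (slopes 5 and 7), so each is injective on its own interval.
The left piece maps (−∞, −4) onto (−∞, −23); the right piece maps [−4, ∞) onto [−29, ∞).
The union (−∞, −23) ∪ [−29, ∞) covers ℝ, so g is surjective.
For the follow-up: the images overlap, so an x < −4 with g(x) = g(−4) exists. g(−4) = −29; solving 5x − 3 = −29 for x < −4 gives x = (−29 + 3)/5 = −26/5.

-26/5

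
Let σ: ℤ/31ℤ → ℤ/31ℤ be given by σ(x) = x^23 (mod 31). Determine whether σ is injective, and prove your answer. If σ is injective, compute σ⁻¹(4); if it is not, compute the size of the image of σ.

16

Since 31 is prime, the nonzero elements of ℤ/31ℤ form a cyclic group of order 30.
As gcd(23, 30) = 1, raising to the 23rd power is a bijection on this group: if x_1^23 ≡ x_2^23 then (x_1x_2^{−1})^23 = 1, and the only element of order dividing gcd(23, 30) = 1 is 1, so x_1 = x_2.
With σ(0) = 0 this makes σ injective on all of ℤ/31ℤ, hence bijective (finite equal-size domain and codomain). In particular σ is injective.
Since σ is injective, we find the preimage of 4. The inverse of x ↦ x^23 on (ℤ/31ℤ)^× is x ↦ x^17, because 23·17 = 391 = 13·30 + 1 ≡ 1 (mod 30) and x^{30} = 1 for x ≠ 0 (Fermat). So σ⁻¹(4) = 4^17 mod 31.
Repeated squaring mod 31: 4^1 ≡ 4, 4^2 ≡ 4² = 16, 4^4 ≡ 16² = 256 ≡ 8, 4^8 ≡ 8² = 64 ≡ 2, 4^16 ≡ 2² = 4. Since 17 = 16 + 1, 4^17 ≡ 4·4: 4·4 = 16. So 4^17 ≡ 16 (mod 31).
Hence σ⁻¹(4) = 16.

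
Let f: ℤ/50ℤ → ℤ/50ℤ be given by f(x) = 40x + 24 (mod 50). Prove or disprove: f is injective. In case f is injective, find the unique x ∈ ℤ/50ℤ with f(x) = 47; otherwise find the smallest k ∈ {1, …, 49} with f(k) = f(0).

We have gcd(40, 50) = 10 > 1. Taking u = 0 and v = 5: f(0) = 24 and f(5) = 40·5 + 24 = 224 ≡ 24 (mod 50).
So f(0) = f(5) while 0 ≠ 5, so f is not injective.
Since f is not injective, we find the least positive k with f(k) = f(0): this means 40k ≡ 0 (mod 50), i.e. 50 ∣ 40k. Since gcd(40, 50) = 10, dividing through by 10 this holds exactly when 5 ∣ 4k, and as gcd(4, 5) = 1, exactly when 5 ∣ k.
The smallest positive such k is 5.

5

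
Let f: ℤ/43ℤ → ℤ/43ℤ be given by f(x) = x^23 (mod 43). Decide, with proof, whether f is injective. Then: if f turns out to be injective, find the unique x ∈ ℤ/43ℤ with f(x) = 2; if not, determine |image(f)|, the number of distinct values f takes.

Since 43 is prime, the nonzero elements of ℤ/43ℤ form a cyclic group of order 42.
As gcd(23, 42) = 1, raising to the 23rd power is a bijection on this group: if s^23 ≡ t^23 then (st^{−1})^23 = 1, and the only element of order dividing gcd(23, 42) = 1 is 1, so s = t.
With f(0) = 0 this makes f injective on all of ℤ/43ℤ, hence bijective (finite equal-size domain and codomain). In particular f is injective.
Since f is injective, we find the preimage of 2. The inverse of x ↦ x^23 on (ℤ/43ℤ)^× is x ↦ x^11, because 23·11 = 253 = 6·42 + 1 ≡ 1 (mod 42) and x^{42} = 1 for x ≠ 0 (Fermat). So f⁻¹(2) = 2^11 mod 43.
Repeated squaring mod 43: 2^1 ≡ 2, 2^2 ≡ 2² = 4, 2^4 ≡ 4² = 16, 2^8 ≡ 16² = 256 ≡ 41. Since 11 = 8 + 2 + 1, 2^11 ≡ 41·4·2: 41·4 = 164 ≡ 35, then 35·2 = 70 ≡ 27. So 2^11 ≡ 27 (mod 43).
Hence f⁻¹(2) = 27.

27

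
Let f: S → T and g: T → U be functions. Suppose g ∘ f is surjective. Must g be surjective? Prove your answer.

Let c ∈ U. Since g ∘ f is surjective, some a ∈ S has g(f(a)) = c. Then b = f(a) ∈ T satisfies g(b) = c. So g is surjective.

surjective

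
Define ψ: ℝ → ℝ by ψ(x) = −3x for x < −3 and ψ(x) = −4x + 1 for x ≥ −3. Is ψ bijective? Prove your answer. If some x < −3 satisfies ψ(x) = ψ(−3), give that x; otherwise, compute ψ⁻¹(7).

-13/3

Both pieces are strictly decreasing (slopes −3 and −4), so each is injective on its own interval.
The left piece maps (−∞, −3) onto (9, ∞); the right piece maps [−3, ∞) onto (−∞, 13].
These images overlap. In particular ψ(−3) = 13 (right piece), and solving −3x = 13 on the left piece gives x = −13/3 < −3.
So ψ(−13/3) = ψ(−3) with −13/3 ≠ −3, and ψ is not injective, hence not bijective. This x = −13/3 is the requested value below −3.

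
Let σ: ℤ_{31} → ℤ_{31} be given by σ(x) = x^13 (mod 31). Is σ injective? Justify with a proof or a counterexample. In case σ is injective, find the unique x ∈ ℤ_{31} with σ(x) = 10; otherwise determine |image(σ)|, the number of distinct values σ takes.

Since 31 is prime, the nonzero elements of ℤ_{31} form a cyclic group of order 30.
As gcd(13, 30) = 1, raising to the 13th power is a bijection on this group: if s^13 ≡ t^13 then (st^{−1})^13 = 1, and the only element of order dividing gcd(13, 30) = 1 is 1, so s = t.
With σ(0) = 0 this makes σ injective on all of ℤ_{31}, hence bijective (finite equal-size domain and codomain). In particular σ is injective.
Since σ is injective, we find the preimage of 10. The inverse of x ↦ x^13 on (ℤ_{31})^× is x ↦ x^7, because 13·7 = 91 = 3·30 + 1 ≡ 1 (mod 30) and x^{30} = 1 for x ≠ 0 (Fermat). So σ⁻¹(10) = 10^7 mod 31.
Repeated squaring mod 31: 10^1 ≡ 10, 10^2 ≡ 10² = 100 ≡ 7, 10^4 ≡ 7² = 49 ≡ 18. Since 7 = 4 + 2 + 1, 10^7 ≡ 18·7·10: 18·7 = 126 ≡ 2, then 2·10 = 20. So 10^7 ≡ 20 (mod 31).
Hence σ⁻¹(10) = 20.

20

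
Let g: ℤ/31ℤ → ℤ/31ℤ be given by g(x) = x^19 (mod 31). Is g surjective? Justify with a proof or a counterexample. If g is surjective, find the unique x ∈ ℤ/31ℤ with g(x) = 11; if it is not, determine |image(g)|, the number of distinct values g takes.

22

Since 31 is prime, the nonzero elements of ℤ/31ℤ form a cyclic group of order 30.
As gcd(19, 30) = 1, raising to the 19th power is a bijection on this group: if s^19 ≡ t^19 then (st^{−1})^19 = 1, and the only element of order dividing gcd(19, 30) = 1 is 1, so s = t.
With g(0) = 0 this makes g injective on all of ℤ/31ℤ, hence bijective (finite equal-size domain and codomain). In particular g is surjective.
Since g is surjective, we find the preimage of 11. The inverse of x ↦ x^19 on (ℤ/31ℤ)^× is x ↦ x^19, because 19·19 = 361 = 12·30 + 1 ≡ 1 (mod 30) and x^{30} = 1 for x ≠ 0 (Fermat). So g⁻¹(11) = 11^19 mod 31.
Repeated squaring mod 31: 11^1 ≡ 11, 11^2 ≡ 11² = 121 ≡ 28, 11^4 ≡ 28² = 784 ≡ 9, 11^8 ≡ 9² = 81 ≡ 19, 11^16 ≡ 19² = 361 ≡ 20. Since 19 = 16 + 2 + 1, 11^19 ≡ 20·28·11: 20·28 = 560 ≡ 2, then 2·11 = 22. So 11^19 ≡ 22 (mod 31).
Hence g⁻¹(11) = 22.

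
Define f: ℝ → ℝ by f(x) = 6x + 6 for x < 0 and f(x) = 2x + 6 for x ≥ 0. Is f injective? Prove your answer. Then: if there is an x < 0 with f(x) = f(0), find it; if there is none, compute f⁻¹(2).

Both pieces are strictly increasing (slopes 6 and 2), so each is injective on its own interval.
The left piece maps (−∞, 0) onto (−∞, 6); the right piece maps [0, ∞) onto [6, ∞).
These images are disjoint, so no value is attained by both pieces. Hence f is injective.
Because the two images are disjoint, no x < 0 has f(x) = f(0), so we compute f⁻¹(2): 2 lies in (−∞, 6), so solve 6x + 6 = 2: x = (2 − 6)/6 = −2/3.

-2/3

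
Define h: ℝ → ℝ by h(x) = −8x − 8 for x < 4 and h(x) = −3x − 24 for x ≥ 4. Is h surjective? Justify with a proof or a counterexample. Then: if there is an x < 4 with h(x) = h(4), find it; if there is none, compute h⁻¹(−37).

7/2

Both pieces are strictly decreasing (slopes −8 and −3), so each is injective on its own interval.
The left piece maps (−∞, 4) onto (−40, ∞); the right piece maps [4, ∞) onto (−∞, −36].
The union (−40, ∞) ∪ (−∞, −36] covers ℝ, so h is surjective.
For the follow-up: the images overlap, so an x < 4 with h(x) = h(4) exists. h(4) = −36; solving −8x − 8 = −36 for x < 4 gives x = (−36 + 8)/(−8) = 7/2.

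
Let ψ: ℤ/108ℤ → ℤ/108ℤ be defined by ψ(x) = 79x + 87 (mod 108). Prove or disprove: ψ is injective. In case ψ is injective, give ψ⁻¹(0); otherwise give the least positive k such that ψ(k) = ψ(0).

Recall that injectivity means: for all a, b in the domain, ψ(a) = ψ(b) implies a = b.
If ψ(a) = ψ(b), then 79a ≡ 79b (mod 108). Because gcd(79, 108) = 1, we may cancel 79 to get a ≡ b (mod 108).
Thus ψ is injective.
We now compute 79⁻¹ mod 108 explicitly. Euclid's algorithm: 108 = 1·79 + 29, 79 = 2·29 + 21, 29 = 1·21 + 8, 21 = 2·8 + 5, 8 = 1·5 + 3, 5 = 1·3 + 2, 3 = 1·2 + 1; back-substituting gives 1 = 67·79 − 49·108, so 79⁻¹ ≡ 67 (mod 108).
Since ψ is injective, we compute ψ⁻¹(0): solve 79x + 87 ≡ 0 (mod 108), i.e. 79x ≡ 21 (mod 108).
Multiplying by 79⁻¹ = 67 gives x ≡ 67·21 = 1407 = 13·108 + 3 ≡ 3 (mod 108).
Check: ψ(3) = 79·3 + 87 = 324 = 3·108 + 0 ≡ 0 (mod 108).

3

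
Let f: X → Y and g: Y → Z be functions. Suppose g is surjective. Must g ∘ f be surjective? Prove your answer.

not surjective

No. Take X = {1}, Y = Z = {1, 2, 3, 4}, f(1) = 1, and g = identity (surjective).
Then (g ∘ f)(1) = 1, and 4 ∈ Z has no preimage under g ∘ f, so g ∘ f is not surjective.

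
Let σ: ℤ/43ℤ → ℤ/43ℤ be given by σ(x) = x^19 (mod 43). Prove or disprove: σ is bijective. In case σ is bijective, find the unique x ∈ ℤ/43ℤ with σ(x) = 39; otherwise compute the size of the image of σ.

Since 43 is prime, the nonzero elements of ℤ/43ℤ form a cyclic group of order 42.
As gcd(19, 42) = 1, raising to the 19th power is a bijection on this group: if x_1^19 ≡ x_2^19 then (x_1x_2^{−1})^19 = 1, and the only element of order dividing gcd(19, 42) = 1 is 1, so x_1 = x_2.
With σ(0) = 0 this makes σ injective on all of ℤ/43ℤ, hence bijective (finite equal-size domain and codomain). In particular σ is bijective.
Since σ is bijective, we find the preimage of 39. The inverse of x ↦ x^19 on (ℤ/43ℤ)^× is x ↦ x^31, because 19·31 = 589 = 14·42 + 1 ≡ 1 (mod 42) and x^{42} = 1 for x ≠ 0 (Fermat). So σ⁻¹(39) = 39^31 mod 43.
Repeated squaring mod 43: 39^1 ≡ 39, 39^2 ≡ 39² = 1521 ≡ 16, 39^4 ≡ 16² = 256 ≡ 41, 39^8 ≡ 41² = 1681 ≡ 4, 39^16 ≡ 4² = 16. Since 31 = 16 + 8 + 4 + 2 + 1, 39^31 ≡ 16·4·41·16·39: 16·4 = 64 ≡ 21, then 21·41 = 861 ≡ 1, then 1·16 = 16, then 16·39 = 624 ≡ 22. So 39^31 ≡ 22 (mod 43).
Hence σ⁻¹(39) = 22.

22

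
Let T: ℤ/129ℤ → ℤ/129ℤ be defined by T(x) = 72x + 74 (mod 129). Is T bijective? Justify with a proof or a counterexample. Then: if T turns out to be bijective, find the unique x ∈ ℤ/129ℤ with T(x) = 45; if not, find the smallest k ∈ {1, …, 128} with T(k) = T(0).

43

Recall: injectivity means: for all s, t in the domain, T(s) = T(t) implies s = t.
We have gcd(72, 129) = 3 > 1. Taking s = 0 and t = 43: T(0) = 74 and T(43) = 72·43 + 74 = 3170 ≡ 74 (mod 129).
So T(0) = T(43) while 0 ≠ 43, hence T is not injective, hence not bijective.
Since T is not bijective, we find the least positive k with T(k) = T(0): this means 72k ≡ 0 (mod 129), i.e. 129 ∣ 72k. Since gcd(72, 129) = 3, dividing through by 3 this holds exactly when 43 ∣ 24k, and as gcd(24, 43) = 1, exactly when 43 ∣ k.
The smallest positive such k is 43.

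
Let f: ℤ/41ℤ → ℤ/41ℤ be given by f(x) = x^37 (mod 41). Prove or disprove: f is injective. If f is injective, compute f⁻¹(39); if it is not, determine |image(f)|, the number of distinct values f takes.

8

Since 41 is prime, the nonzero elements of ℤ/41ℤ form a cyclic group of order 40.
As gcd(37, 40) = 1, raising to the 37th power is a bijection on this group: if u^37 ≡ v^37 then (uv^{−1})^37 = 1, and the only element of order dividing gcd(37, 40) = 1 is 1, so u = v.
With f(0) = 0 this makes f injective on all of ℤ/41ℤ, hence bijective (finite equal-size domain and codomain). In particular f is injective.
Since f is injective, we find the preimage of 39. The inverse of x ↦ x^37 on (ℤ/41ℤ)^× is x ↦ x^13, because 37·13 = 481 = 12·40 + 1 ≡ 1 (mod 40) and x^{40} = 1 for x ≠ 0 (Fermat). So f⁻¹(39) = 39^13 mod 41.
Repeated squaring mod 41: 39^1 ≡ 39, 39^2 ≡ 39² = 1521 ≡ 4, 39^4 ≡ 4² = 16, 39^8 ≡ 16² = 256 ≡ 10. Since 13 = 8 + 4 + 1, 39^13 ≡ 10·16·39: 10·16 = 160 ≡ 37, then 37·39 = 1443 ≡ 8. So 39^13 ≡ 8 (mod 41).
Hence f⁻¹(39) = 8.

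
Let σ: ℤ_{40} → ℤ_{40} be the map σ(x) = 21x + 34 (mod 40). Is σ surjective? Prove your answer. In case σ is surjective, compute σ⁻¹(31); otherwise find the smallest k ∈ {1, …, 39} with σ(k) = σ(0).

17

Recall that surjectivity means every element of the codomain has a preimage under σ.
Since gcd(21, 40) = 1, 21 is invertible modulo 40. Euclid's algorithm: 40 = 1·21 + 19, 21 = 1·19 + 2, 19 = 9·2 + 1; back-substituting gives 1 = 21·21 − 11·40, so 21⁻¹ ≡ 21 (mod 40).
Then y ↦ 21(y − 34) is a two-sided inverse to σ, so every y ∈ ℤ_{40} has a preimage.
Hence σ is surjective.
Since σ is surjective, we find σ⁻¹(31): we need 21x ≡ 31 − 34 ≡ 37 (mod 40). Using 21⁻¹ = 21: x ≡ 21·37 = 777 = 19·40 + 17, so x = 17.
Check: σ(17) = 21·17 + 34 = 391 = 9·40 + 31 ≡ 31 (mod 40).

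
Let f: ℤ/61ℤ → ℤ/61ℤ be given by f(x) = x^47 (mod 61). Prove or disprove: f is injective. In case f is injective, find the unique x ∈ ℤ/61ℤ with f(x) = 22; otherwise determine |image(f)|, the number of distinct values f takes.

Since 61 is prime, the nonzero elements of ℤ/61ℤ form a cyclic group of order 60.
As gcd(47, 60) = 1, raising to the 47th power is a bijection on this group: if s^47 ≡ t^47 then (st^{−1})^47 = 1, and the only element of order dividing gcd(47, 60) = 1 is 1, so s = t.
With f(0) = 0 this makes f injective on all of ℤ/61ℤ, hence bijective (finite equal-size domain and codomain). In particular f is injective.
Since f is injective, we find the preimage of 22. The inverse of x ↦ x^47 on (ℤ/61ℤ)^× is x ↦ x^23, because 47·23 = 1081 = 18·60 + 1 ≡ 1 (mod 60) and x^{60} = 1 for x ≠ 0 (Fermat). So f⁻¹(22) = 22^23 mod 61.
Repeated squaring mod 61: 22^1 ≡ 22, 22^2 ≡ 22² = 484 ≡ 57, 22^4 ≡ 57² = 3249 ≡ 16, 22^8 ≡ 16² = 256 ≡ 12, 22^16 ≡ 12² = 144 ≡ 22. Since 23 = 16 + 4 + 2 + 1, 22^23 ≡ 22·16·57·22: 22·16 = 352 ≡ 47, then 47·57 = 2679 ≡ 56, then 56·22 = 1232 ≡ 12. So 22^23 ≡ 12 (mod 61).
Hence f⁻¹(22) = 12.

12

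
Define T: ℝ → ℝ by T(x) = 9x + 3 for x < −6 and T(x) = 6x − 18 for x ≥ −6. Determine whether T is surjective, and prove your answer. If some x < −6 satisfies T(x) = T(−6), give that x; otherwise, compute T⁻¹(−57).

Both pieces are strictly increasing (slopes 9 and 6), so each is injective on its own interval.
The left piece maps (−∞, −6) onto (−∞, −51); the right piece maps [−6, ∞) onto [−54, ∞).
The union (−∞, −51) ∪ [−54, ∞) covers ℝ, so T is surjective.
For the follow-up: the images overlap, so an x < −6 with T(x) = T(−6) exists. T(−6) = −54; solving 9x + 3 = −54 for x < −6 gives x = (−54 − 3)/9 = −19/3.

-19/3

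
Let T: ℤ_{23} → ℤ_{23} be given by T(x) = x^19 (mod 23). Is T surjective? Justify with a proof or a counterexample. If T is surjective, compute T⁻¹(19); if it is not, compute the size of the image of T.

Since 23 is prime, the nonzero elements of ℤ_{23} form a cyclic group of order 22.
As gcd(19, 22) = 1, raising to the 19th power is a bijection on this group: if a^19 ≡ b^19 then (ab^{−1})^19 = 1, and the only element of order dividing gcd(19, 22) = 1 is 1, so a = b.
With T(0) = 0 this makes T injective on all of ℤ_{23}, hence bijective (finite equal-size domain and codomain). In particular T is surjective.
Since T is surjective, we find the preimage of 19. The inverse of x ↦ x^19 on (ℤ_{23})^× is x ↦ x^7, because 19·7 = 133 = 6·22 + 1 ≡ 1 (mod 22) and x^{22} = 1 for x ≠ 0 (Fermat). So T⁻¹(19) = 19^7 mod 23.
Repeated squaring mod 23: 19^1 ≡ 19, 19^2 ≡ 19² = 361 ≡ 16, 19^4 ≡ 16² = 256 ≡ 3. Since 7 = 4 + 2 + 1, 19^7 ≡ 3·16·19: 3·16 = 48 ≡ 2, then 2·19 = 38 ≡ 15. So 19^7 ≡ 15 (mod 23).
Hence T⁻¹(19) = 15.

15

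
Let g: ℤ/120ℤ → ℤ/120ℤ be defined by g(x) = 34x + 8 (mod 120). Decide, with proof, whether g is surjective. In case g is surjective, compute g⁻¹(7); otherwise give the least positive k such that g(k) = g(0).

Since gcd(34, 120) = 2, we have 34x ≡ 0 (mod 2) for all x, so g(x) ≡ 0 (mod 2).
But 1 ≢ 0 (mod 2), so 1 ∈ ℤ/120ℤ has no preimage. Hence g is not surjective.
Since g is not surjective, we find the least positive k with g(k) = g(0): this means 34k ≡ 0 (mod 120), i.e. 120 ∣ 34k. Since gcd(34, 120) = 2, dividing through by 2 this holds exactly when 60 ∣ 17k, and as gcd(17, 60) = 1, exactly when 60 ∣ k.
The smallest positive such k is 60.

60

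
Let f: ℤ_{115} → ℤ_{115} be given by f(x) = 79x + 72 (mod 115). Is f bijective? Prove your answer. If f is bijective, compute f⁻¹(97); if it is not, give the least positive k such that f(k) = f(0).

If f(x_1) = f(x_2), then 79x_1 ≡ 79x_2 (mod 115). Because gcd(79, 115) = 1, we may cancel 79 to get x_1 ≡ x_2 (mod 115).
We now compute 79⁻¹ mod 115 explicitly. Euclid's algorithm: 115 = 1·79 + 36, 79 = 2·36 + 7, 36 = 5·7 + 1; back-substituting gives 1 = 99·79 − 68·115, so 79⁻¹ ≡ 99 (mod 115).
Then y ↦ 99(y − 72) is a two-sided inverse to f, so every y ∈ ℤ_{115} has a preimage.
Therefore f is bijective.
Since f is bijective, we find f⁻¹(97): we need 79x ≡ 97 − 72 ≡ 25 (mod 115). Using 79⁻¹ = 99: x ≡ 99·25 = 2475 = 21·115 + 60, so x = 60.
Check: f(60) = 79·60 + 72 = 4812 = 41·115 + 97 ≡ 97 (mod 115).

60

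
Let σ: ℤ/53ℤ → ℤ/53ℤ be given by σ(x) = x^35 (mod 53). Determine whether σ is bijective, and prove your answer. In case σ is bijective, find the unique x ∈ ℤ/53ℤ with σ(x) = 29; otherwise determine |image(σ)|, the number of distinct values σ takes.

9

Since 53 is prime, the nonzero elements of ℤ/53ℤ form a cyclic group of order 52.
As gcd(35, 52) = 1, raising to the 35th power is a bijection on this group: if x_1^35 ≡ x_2^35 then (x_1x_2^{−1})^35 = 1, and the only element of order dividing gcd(35, 52) = 1 is 1, so x_1 = x_2.
With σ(0) = 0 this makes σ injective on all of ℤ/53ℤ, hence bijective (finite equal-size domain and codomain). In particular σ is bijective.
Since σ is bijective, we find the preimage of 29. The inverse of x ↦ x^35 on (ℤ/53ℤ)^× is x ↦ x^3, because 35·3 = 105 = 2·52 + 1 ≡ 1 (mod 52) and x^{52} = 1 for x ≠ 0 (Fermat). So σ⁻¹(29) = 29^3 mod 53.
Repeated squaring mod 53: 29^1 ≡ 29, 29^2 ≡ 29² = 841 ≡ 46. Since 3 = 2 + 1, 29^3 ≡ 46·29: 46·29 = 1334 ≡ 9. So 29^3 ≡ 9 (mod 53).
Hence σ⁻¹(29) = 9.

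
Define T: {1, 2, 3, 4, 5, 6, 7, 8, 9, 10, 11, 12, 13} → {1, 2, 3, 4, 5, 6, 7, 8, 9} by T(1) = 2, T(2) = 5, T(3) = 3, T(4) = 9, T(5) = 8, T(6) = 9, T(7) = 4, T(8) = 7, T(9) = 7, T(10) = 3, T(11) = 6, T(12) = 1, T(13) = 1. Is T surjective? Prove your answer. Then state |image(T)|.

Every element of the codomain has a preimage: 1 = T(12), 2 = T(1), 3 = T(3), 4 = T(7), 5 = T(2), 6 = T(11), 7 = T(8), 8 = T(5), 9 = T(4).
Thus T is surjective.
The image of T is {1, 2, 3, 4, 5, 6, 7, 8, 9}, which has 9 elements.

9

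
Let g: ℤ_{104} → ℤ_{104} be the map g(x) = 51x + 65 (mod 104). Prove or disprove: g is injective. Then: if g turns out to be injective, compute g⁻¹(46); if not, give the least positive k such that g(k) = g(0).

If g(a) = g(b), then 51a ≡ 51b (mod 104). Because gcd(51, 104) = 1, we may cancel 51 to get a ≡ b (mod 104).
So g is injective.
We now compute 51⁻¹ mod 104 explicitly. Euclid's algorithm: 104 = 2·51 + 2, 51 = 25·2 + 1; back-substituting gives 1 = 51·51 − 25·104, so 51⁻¹ ≡ 51 (mod 104).
Since g is injective, we compute g⁻¹(46): solve 51x + 65 ≡ 46 (mod 104), i.e. 51x ≡ 85 (mod 104).
Multiplying by 51⁻¹ = 51 gives x ≡ 51·85 = 4335 = 41·104 + 71 ≡ 71 (mod 104).
Check: g(71) = 51·71 + 65 = 3686 = 35·104 + 46 ≡ 46 (mod 104).

71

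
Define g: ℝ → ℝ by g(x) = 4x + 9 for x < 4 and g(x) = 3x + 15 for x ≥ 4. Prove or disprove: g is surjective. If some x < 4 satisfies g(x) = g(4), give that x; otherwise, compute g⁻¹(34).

Both pieces are strictly increasing (slopes 4 and 3), so each is injective on its own interval.
The left piece maps (−∞, 4) onto (−∞, 25); the right piece maps [4, ∞) onto [27, ∞).
The union (−∞, 25) ∪ [27, ∞) omits the interval between 25 and 27; in particular 25 has no preimage. So g is not surjective.
Because the two images are disjoint, no x < 4 has g(x) = g(4), so we compute g⁻¹(34): 34 lies in [27, ∞), so solve 3x + 15 = 34: x = (34 − 15)/3 = 19/3.

19/3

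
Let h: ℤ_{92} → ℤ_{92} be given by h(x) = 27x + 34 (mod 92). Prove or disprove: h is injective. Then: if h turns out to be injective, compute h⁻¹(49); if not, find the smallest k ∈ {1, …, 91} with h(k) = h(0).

By definition, injectivity means: for all u, v in the domain, h(u) = h(v) implies u = v.
Suppose h(u) = h(v) in ℤ_{92}. Then 27u + 34 ≡ 27v + 34 (mod 92), therefore 27(u − v) ≡ 0 (mod 92).
Since gcd(27, 92) = 1, 27 is invertible modulo 92, hence u − v ≡ 0 (mod 92), i.e. u = v.
Hence h is injective.
We now compute 27⁻¹ mod 92 explicitly. Euclid's algorithm: 92 = 3·27 + 11, 27 = 2·11 + 5, 11 = 2·5 + 1; back-substituting gives 1 = 75·27 − 22·92, so 27⁻¹ ≡ 75 (mod 92).
Since h is injective, we find h⁻¹(49): we need 27x ≡ 49 − 34 ≡ 15 (mod 92). Using 27⁻¹ = 75: x ≡ 75·15 = 1125 = 12·92 + 21, so x = 21.
Check: h(21) = 27·21 + 34 = 601 = 6·92 + 49 ≡ 49 (mod 92).

21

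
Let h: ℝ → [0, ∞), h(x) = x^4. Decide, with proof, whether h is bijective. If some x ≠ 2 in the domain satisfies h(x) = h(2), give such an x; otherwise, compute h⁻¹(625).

h(2) = 16 = (−2)^4 = h(−2) (since 4 is even), with 2 ≠ −2. So h is not injective, hence not bijective.
For the follow-up, such an x exists: taking x = −2 ∈ ℝ gives h(−2) = 16 = h(2) with −2 ≠ 2.

-2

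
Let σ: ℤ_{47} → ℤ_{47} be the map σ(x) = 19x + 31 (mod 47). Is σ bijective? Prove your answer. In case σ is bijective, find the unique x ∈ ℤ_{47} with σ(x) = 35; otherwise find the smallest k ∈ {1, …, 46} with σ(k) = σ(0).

If σ(a) = σ(b), then 19a ≡ 19b (mod 47). Because gcd(19, 47) = 1, we may cancel 19 to get a ≡ b (mod 47).
We now compute 19⁻¹ mod 47 explicitly. Euclid's algorithm: 47 = 2·19 + 9, 19 = 2·9 + 1; back-substituting gives 1 = 5·19 − 2·47, so 19⁻¹ ≡ 5 (mod 47).
Then y ↦ 5(y − 31) is a two-sided inverse to σ, so every y ∈ ℤ_{47} has a preimage.
Thus σ is bijective.
Since σ is bijective, we find σ⁻¹(35): we need 19x ≡ 35 − 31 ≡ 4 (mod 47). Using 19⁻¹ = 5: x ≡ 5·4 = 20, so x = 20.
Check: σ(20) = 19·20 + 31 = 411 = 8·47 + 35 ≡ 35 (mod 47).

20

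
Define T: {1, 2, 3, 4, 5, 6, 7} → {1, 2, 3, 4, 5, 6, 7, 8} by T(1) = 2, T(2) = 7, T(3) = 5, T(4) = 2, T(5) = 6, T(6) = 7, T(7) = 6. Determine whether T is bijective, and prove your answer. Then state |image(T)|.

T(1) = 2 = T(4) with 1 ≠ 4, so T is not injective, hence not bijective.
The image of T is {2, 5, 6, 7}, which has 4 elements.

4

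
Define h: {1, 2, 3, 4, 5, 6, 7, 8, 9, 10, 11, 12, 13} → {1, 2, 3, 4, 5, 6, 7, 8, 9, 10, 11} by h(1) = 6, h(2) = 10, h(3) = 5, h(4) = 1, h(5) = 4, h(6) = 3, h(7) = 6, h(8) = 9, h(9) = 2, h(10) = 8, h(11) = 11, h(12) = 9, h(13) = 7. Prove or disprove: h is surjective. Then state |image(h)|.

Every element of the codomain has a preimage: 1 = h(4), 2 = h(9), 3 = h(6), 4 = h(5), 5 = h(3), 6 = h(1), 7 = h(13), 8 = h(10), 9 = h(8), 10 = h(2), 11 = h(11).
Thus h is surjective.
The image of h is {1, 2, 3, 4, 5, 6, 7, 8, 9, 10, 11}, which has 11 elements.

11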